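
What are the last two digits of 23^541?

Square-and-reduce mod 100: 23^1≡23, 23^2≡29, 23^4≡41, 23^8≡81, 23^16≡61, 23^32≡21, 23^64≡41, 23^128≡81, 23^256≡61, 23^512≡21.
541 = 1 + 4 + 8 + 16 + 512, so 23^541 ≡ 23·41·81·61·21 ≡ 23 (mod 100).

23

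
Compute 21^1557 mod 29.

19

By repeated squaring mod 29: 21^1≡21, 21^2≡6, 21^4≡7, 21^8≡20, 21^16≡23, 21^32≡7, 21^64≡20, 21^128≡23, 21^256≡7, 21^512≡20, 21^1024≡23.
Since 1557 = 1 + 4 + 16 + 512 + 1024 in binary, 21^1557 ≡ 21·7·23·20·23 ≡ 19 (mod 29).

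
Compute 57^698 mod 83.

Square-and-reduce mod 83: 57^1≡57, 57^2≡12, 57^4≡61, 57^8≡69, 57^16≡30, 57^32≡70, 57^64≡3, 57^128≡9, 57^256≡81, 57^512≡4.
698 = 2 + 8 + 16 + 32 + 128 + 512, so 57^698 ≡ 12·69·30·70·9·4 ≡ 26 (mod 83).

26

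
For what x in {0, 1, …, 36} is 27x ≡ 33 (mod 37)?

The inverse of 27 mod 37 is 11 (since 27·11 = 297 ≡ 1).
So x ≡ 11·33 = 363 ≡ 30 (mod 37).
Check: 27·30 = 810 = 21·37 + 33.

30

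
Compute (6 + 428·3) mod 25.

428·3 = 1284.
1284 = 51·25 + 9, so 1284 mod 25 = 9.
(6 + 9) mod 25 = 15.

15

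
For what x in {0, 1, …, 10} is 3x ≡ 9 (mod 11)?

3⁻¹ ≡ 4 (mod 11) because 3·4 = 12 = 1·11 + 1.
Multiplying both sides by 4: x ≡ 4·9 = 36 ≡ 3 (mod 11).

3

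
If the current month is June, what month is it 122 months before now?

April

122 − 10·12 = 2, so 122 ≡ 2 (mod 12).
June − 2 months → April.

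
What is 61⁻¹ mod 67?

11

67 = 1·61 + 6
61 = 10·6 + 1
6 = 6·1 + 0
Back-substituting gives 61·11 ≡ 1 (mod 67).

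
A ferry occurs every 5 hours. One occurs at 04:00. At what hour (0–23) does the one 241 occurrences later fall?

241·5 = 1205.
Dividing 1205 by 24 gives quotient 50 and remainder 5.
(4 + 5) mod 24 = 9.

9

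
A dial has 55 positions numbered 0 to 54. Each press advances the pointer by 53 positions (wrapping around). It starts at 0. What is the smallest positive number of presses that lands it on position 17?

19

53⁻¹ ≡ 27 (mod 55) because 53·27 = 1431 = 26·55 + 1.
Multiplying both sides by 27: x ≡ 27·17 = 459 ≡ 19 (mod 55).
Check: 53·19 = 1007 = 18·55 + 17.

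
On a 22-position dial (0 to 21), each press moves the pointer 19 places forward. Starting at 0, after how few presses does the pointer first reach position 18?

The inverse of 19 mod 22 is 7 (since 19·7 = 133 ≡ 1).
Multiplying both sides by 7: x ≡ 7·18 = 126 ≡ 16 (mod 22).
Check: 19·16 = 304 = 13·22 + 18.

16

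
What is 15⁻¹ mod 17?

15·8 = 120 = 7·17 + 1, so 15⁻¹ ≡ 8 (mod 17).

8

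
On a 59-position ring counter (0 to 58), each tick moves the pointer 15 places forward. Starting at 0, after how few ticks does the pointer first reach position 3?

12

15⁻¹ ≡ 4 (mod 59) because 15·4 = 60 = 1·59 + 1.
So x ≡ 4·3 = 12 ≡ 12 (mod 59).
Check: 15·12 = 180 = 3·59 + 3.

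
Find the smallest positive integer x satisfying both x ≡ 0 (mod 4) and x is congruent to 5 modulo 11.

x ≡ 0 (mod 4) gives x ∈ {0, 4, 8, 12, 16}.
The first of these with x mod 11 = 5 is 16.

16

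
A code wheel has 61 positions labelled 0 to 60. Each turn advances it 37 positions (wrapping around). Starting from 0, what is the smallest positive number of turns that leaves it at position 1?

61 = 1·37 + 24
37 = 1·24 + 13
24 = 1·13 + 11
13 = 1·11 + 2
11 = 5·2 + 1
2 = 2·1 + 0
Back-substituting gives 37·33 ≡ 1 (mod 61).

33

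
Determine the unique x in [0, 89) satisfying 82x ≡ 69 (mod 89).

The inverse of 82 mod 89 is 38 (since 82·38 = 3116 ≡ 1).
Multiplying both sides by 38: x ≡ 38·69 = 2622 ≡ 41 (mod 89).

41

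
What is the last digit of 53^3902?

9

The units digit of 53^n cycles with period 4: 3, 9, 7, 1, …
3902 leaves remainder 2 on division by 4, so 53^3902 ends in 9.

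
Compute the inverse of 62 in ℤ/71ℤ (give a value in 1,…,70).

71 = 1·62 + 9
62 = 6·9 + 8
9 = 1·8 + 1
8 = 8·1 + 0
Back-substituting gives 62·63 ≡ 1 (mod 71).

63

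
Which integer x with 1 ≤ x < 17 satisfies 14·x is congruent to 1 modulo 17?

17 = 1·14 + 3
14 = 4·3 + 2
3 = 1·2 + 1
2 = 2·1 + 0
Back-substituting gives 14·11 ≡ 1 (mod 17).

11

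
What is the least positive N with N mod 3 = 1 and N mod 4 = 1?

x ≡ 1 (mod 3) gives x ∈ {1}.
The first of these with x mod 4 = 1 is 1.

1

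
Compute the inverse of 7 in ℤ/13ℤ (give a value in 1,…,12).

7·2 = 14 = 1·13 + 1, so 7⁻¹ ≡ 2 (mod 13).

2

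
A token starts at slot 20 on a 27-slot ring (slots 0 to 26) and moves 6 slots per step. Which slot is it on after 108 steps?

20

108·6 = 648.
648 = 24·27 + 0, so 648 mod 27 = 0.
(20 + 0) mod 27 = 20.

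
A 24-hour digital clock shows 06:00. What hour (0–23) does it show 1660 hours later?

1660 mod 24 = 4 (since 69·24 = 1656).
(6 + 4) mod 24 = 10.

10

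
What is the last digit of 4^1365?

4

The units digit of 4^n cycles with period 2: 4, 6, …
1365 leaves remainder 1 on division by 2, so 4^1365 ends in 4.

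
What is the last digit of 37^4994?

Powers of 7 mod 10 repeat with period 4: 7, 9, 3, 1.
4994 mod 4 = 2, so the last digit matches 7^2 = 9.

9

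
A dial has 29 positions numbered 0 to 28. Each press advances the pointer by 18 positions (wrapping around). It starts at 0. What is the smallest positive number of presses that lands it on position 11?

28

The inverse of 18 mod 29 is 21 (since 18·21 = 378 ≡ 1).
Multiplying both sides by 21: x ≡ 21·11 = 231 ≡ 28 (mod 29).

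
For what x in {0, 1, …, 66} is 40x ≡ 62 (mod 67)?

The inverse of 40 mod 67 is 62 (since 40·62 = 2480 ≡ 1).
So x ≡ 62·62 = 3844 ≡ 25 (mod 67).
Check: 40·25 = 1000 = 14·67 + 62.

25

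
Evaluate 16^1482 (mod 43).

21

Square-and-reduce mod 43: 16^1≡16, 16^2≡41, 16^4≡4, 16^8≡16, 16^16≡41, 16^32≡4, 16^64≡16, 16^128≡41, 16^256≡4, 16^512≡16, 16^1024≡41.
1482 = 2 + 8 + 64 + 128 + 256 + 1024, so 16^1482 ≡ 41·16·16·41·4·41 ≡ 21 (mod 43).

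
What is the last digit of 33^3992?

The units digit of 33^n cycles with period 4: 3, 9, 7, 1, …
3992 leaves remainder 0 on division by 4, so 33^3992 ends in 1.

1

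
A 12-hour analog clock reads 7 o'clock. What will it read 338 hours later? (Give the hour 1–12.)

9

338 = 28·12 + 2, so 338 mod 12 = 2.
7 + 2 → 9 on a 12-hour dial.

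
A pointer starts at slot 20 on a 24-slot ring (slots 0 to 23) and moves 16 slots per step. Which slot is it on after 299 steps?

4

299·16 = 4784.
Dividing 4784 by 24 gives quotient 199 and remainder 8.
(20 + 8) mod 24 = 4.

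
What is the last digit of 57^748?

The units digit of 57^n cycles with period 4: 7, 9, 3, 1, …
748 leaves remainder 0 on division by 4, so 57^748 ends in 1.

1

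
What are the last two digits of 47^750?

Square-and-reduce mod 100: 47^1≡47, 47^2≡9, 47^4≡81, 47^8≡61, 47^16≡21, 47^32≡41, 47^64≡81, 47^128≡61, 47^256≡21, 47^512≡41.
750 = 2 + 4 + 8 + 32 + 64 + 128 + 512, so 47^750 ≡ 9·81·61·41·81·61·41 ≡ 49 (mod 100).

49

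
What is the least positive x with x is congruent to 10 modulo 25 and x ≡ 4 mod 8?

x ≡ 4 (mod 8) gives x ∈ {4, 12, 20, 28, 36, 44, 52, 60}.
The first of these with x mod 25 = 10 is 60.

60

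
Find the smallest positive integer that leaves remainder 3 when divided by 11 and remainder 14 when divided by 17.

14

x ≡ 3 (mod 11) gives x ∈ {3, 14}.
The first of these with x mod 17 = 14 is 14.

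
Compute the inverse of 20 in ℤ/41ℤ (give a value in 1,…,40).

41 = 2·20 + 1
20 = 20·1 + 0
Back-substituting gives 20·39 ≡ 1 (mod 41).

39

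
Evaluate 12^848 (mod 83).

Square-and-reduce mod 83: 12^1≡12, 12^2≡61, 12^4≡69, 12^8≡30, 12^16≡70, 12^32≡3, 12^64≡9, 12^128≡81, 12^256≡4, 12^512≡16.
848 = 16 + 64 + 256 + 512, so 12^848 ≡ 70·9·4·16 ≡ 65 (mod 83).

65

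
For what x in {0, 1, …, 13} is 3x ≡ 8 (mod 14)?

The inverse of 3 mod 14 is 5 (since 3·5 = 15 ≡ 1).
So x ≡ 5·8 = 40 ≡ 12 (mod 14).

12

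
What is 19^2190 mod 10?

Powers of 9 mod 10 repeat with period 2: 9, 1.
2190 mod 2 = 0, so the last digit matches 9^2 = 1.

1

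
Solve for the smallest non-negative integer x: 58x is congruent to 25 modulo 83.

82

The inverse of 58 mod 83 is 73 (since 58·73 = 4234 ≡ 1).
So x ≡ 73·25 = 1825 ≡ 82 (mod 83).
Check: 58·82 = 4756 = 57·83 + 25.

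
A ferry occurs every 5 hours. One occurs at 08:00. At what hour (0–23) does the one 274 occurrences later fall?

274·5 = 1370.
1370 − 57·24 = 2, so 1370 ≡ 2 (mod 24).
(8 + 2) mod 24 = 10.

10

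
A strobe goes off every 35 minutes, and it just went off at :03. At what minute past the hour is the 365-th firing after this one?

365·35 = 12775.
12775 − 212·60 = 55, so 12775 ≡ 55 (mod 60).
(3 + 55) mod 60 = 58.

58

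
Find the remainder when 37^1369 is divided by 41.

Successive squares of 37 mod 41: 37^1≡37, 37^2≡16, 37^4≡10, 37^8≡18, 37^16≡37, 37^32≡16, 37^64≡10, 37^128≡18, 37^256≡37, 37^512≡16, 37^1024≡10.
Since 1369 = 1 + 8 + 16 + 64 + 256 + 1024 in binary, 37^1369 ≡ 37·18·37·10·37·10 ≡ 10 (mod 41).

10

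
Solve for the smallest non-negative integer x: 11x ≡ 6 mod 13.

11⁻¹ ≡ 6 (mod 13) because 11·6 = 66 = 5·13 + 1.
Multiplying both sides by 6: x ≡ 6·6 = 36 ≡ 10 (mod 13).

10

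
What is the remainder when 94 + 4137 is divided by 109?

4137 mod 109 = 104 (since 37·109 = 4033).
(94 + 104) mod 109 = 89.

89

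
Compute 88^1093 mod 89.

By repeated squaring mod 89: 88^1≡88, 88^2≡1, 88^4≡1, 88^8≡1, 88^16≡1, 88^32≡1, 88^64≡1, 88^128≡1, 88^256≡1, 88^512≡1, 88^1024≡1.
1093 = 1 + 4 + 64 + 1024, so 88^1093 ≡ 88·1·1·1 ≡ 88 (mod 89).

88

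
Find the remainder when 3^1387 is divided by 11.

9

Successive squares of 3 mod 11: 3^1≡3, 3^2≡9, 3^4≡4, 3^8≡5, 3^16≡3, 3^32≡9, 3^64≡4, 3^128≡5, 3^256≡3, 3^512≡9, 3^1024≡4.
Since 1387 = 1 + 2 + 8 + 32 + 64 + 256 + 1024 in binary, 3^1387 ≡ 3·9·5·9·4·3·4 ≡ 9 (mod 11).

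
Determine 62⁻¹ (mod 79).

65

62·65 = 4030 = 51·79 + 1, so 62⁻¹ ≡ 65 (mod 79).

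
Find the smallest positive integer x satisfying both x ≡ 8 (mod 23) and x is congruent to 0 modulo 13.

Since 13·16 ≡ 1 (mod 23), take x = 0 + 13·((8−0)·16 mod 23) = 0 + 13·13 = 169.
Check: 169 mod 23 = 8, 169 mod 13 = 0.

169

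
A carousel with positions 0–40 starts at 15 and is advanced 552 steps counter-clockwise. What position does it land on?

552 mod 41 = 19 (since 13·41 = 533).
(15 − 19) mod 41 = 37.

37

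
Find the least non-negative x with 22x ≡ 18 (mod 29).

22⁻¹ ≡ 4 (mod 29) because 22·4 = 88 = 3·29 + 1.
Multiplying both sides by 4: x ≡ 4·18 = 72 ≡ 14 (mod 29).
Check: 22·14 = 308 = 10·29 + 18.

14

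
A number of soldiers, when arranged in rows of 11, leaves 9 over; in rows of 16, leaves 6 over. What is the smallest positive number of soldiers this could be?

86

x ≡ 9 (mod 11) gives x ∈ {9, 20, 31, 42, 53, 64, 75, 86}.
The first of these with x mod 16 = 6 is 86.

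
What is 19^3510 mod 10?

The units digit of 19^n cycles with period 2: 9, 1, …
3510 leaves remainder 0 on division by 2, so 19^3510 ends in 1.

1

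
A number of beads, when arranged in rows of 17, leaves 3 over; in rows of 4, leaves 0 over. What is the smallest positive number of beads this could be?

20

x ≡ 0 (mod 4) gives x ∈ {0, 4, 8, 12, 16, 20}.
The first of these with x mod 17 = 3 is 20.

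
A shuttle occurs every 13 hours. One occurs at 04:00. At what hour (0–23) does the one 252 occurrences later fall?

16

252·13 = 3276.
3276 = 136·24 + 12, so 3276 mod 24 = 12.
(4 + 12) mod 24 = 16.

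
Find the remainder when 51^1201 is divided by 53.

21

By repeated squaring mod 53: 51^1≡51, 51^2≡4, 51^4≡16, 51^8≡44, 51^16≡28, 51^32≡42, 51^64≡15, 51^128≡13, 51^256≡10, 51^512≡47, 51^1024≡36.
Since 1201 = 1 + 16 + 32 + 128 + 1024 in binary, 51^1201 ≡ 51·28·42·13·36 ≡ 21 (mod 53).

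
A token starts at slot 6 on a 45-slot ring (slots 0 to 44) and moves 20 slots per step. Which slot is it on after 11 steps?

1

11·20 = 220.
Dividing 220 by 45 gives quotient 4 and remainder 40.
(6 + 40) mod 45 = 1.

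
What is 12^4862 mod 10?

4

Powers of 2 mod 10 repeat with period 4: 2, 4, 8, 6.
4862 leaves remainder 2 on division by 4, so 12^4862 ends in 4.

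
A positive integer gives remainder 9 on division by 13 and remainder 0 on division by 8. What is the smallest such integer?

Since 8·5 ≡ 1 (mod 13), take x = 0 + 8·((9−0)·5 mod 13) = 0 + 8·6 = 48.
Check: 48 mod 13 = 9, 48 mod 8 = 0.

48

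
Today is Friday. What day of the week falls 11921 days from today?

11921 = 1703·7 + 0, so 11921 mod 7 = 0.
Friday + 0 days → Friday.

Friday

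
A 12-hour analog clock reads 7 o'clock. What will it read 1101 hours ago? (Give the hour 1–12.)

Dividing 1101 by 12 gives quotient 91 and remainder 9.
7 − 9 → 10 on a 12-hour dial.

10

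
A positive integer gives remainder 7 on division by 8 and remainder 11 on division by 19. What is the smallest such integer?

87

x ≡ 7 (mod 8) gives x ∈ {7, 15, 23, 31, 39, 47, 55, 63, …}.
The first of these with x mod 19 = 11 is 87.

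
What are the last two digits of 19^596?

81

Square-and-reduce mod 100: 19^1≡19, 19^2≡61, 19^4≡21, 19^8≡41, 19^16≡81, 19^32≡61, 19^64≡21, 19^128≡41, 19^256≡81, 19^512≡61.
596 = 4 + 16 + 64 + 512, so 19^596 ≡ 21·81·21·61 ≡ 81 (mod 100).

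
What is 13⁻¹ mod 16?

13·5 = 65 = 4·16 + 1, so 13⁻¹ ≡ 5 (mod 16).

5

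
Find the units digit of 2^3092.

6

Last digits of 2^n: 2, 4, 8, 6 (period 4).
3092 mod 4 = 0, so the last digit matches 2^4 = 6.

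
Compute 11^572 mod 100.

21

By repeated squaring mod 100: 11^1≡11, 11^2≡21, 11^4≡41, 11^8≡81, 11^16≡61, 11^32≡21, 11^64≡41, 11^128≡81, 11^256≡61, 11^512≡21.
572 = 4 + 8 + 16 + 32 + 512, so 11^572 ≡ 41·81·61·21·21 ≡ 21 (mod 100).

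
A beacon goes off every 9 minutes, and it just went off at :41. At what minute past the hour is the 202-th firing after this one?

202·9 = 1818.
1818 = 30·60 + 18, so 1818 mod 60 = 18.
(41 + 18) mod 60 = 59.

59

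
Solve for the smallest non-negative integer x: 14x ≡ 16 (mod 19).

The inverse of 14 mod 19 is 15 (since 14·15 = 210 ≡ 1).
So x ≡ 15·16 = 240 ≡ 12 (mod 19).
Check: 14·12 = 168 = 8·19 + 16.

12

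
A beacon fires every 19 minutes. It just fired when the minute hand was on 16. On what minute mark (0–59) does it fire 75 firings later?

75·19 = 1425.
1425 − 23·60 = 45, so 1425 ≡ 45 (mod 60).
(16 + 45) mod 60 = 1.

1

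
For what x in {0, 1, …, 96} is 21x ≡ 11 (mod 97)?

The inverse of 21 mod 97 is 37 (since 21·37 = 777 ≡ 1).
Multiplying both sides by 37: x ≡ 37·11 = 407 ≡ 19 (mod 97).

19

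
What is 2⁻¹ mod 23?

2·12 = 24 = 1·23 + 1, so 2⁻¹ ≡ 12 (mod 23).

12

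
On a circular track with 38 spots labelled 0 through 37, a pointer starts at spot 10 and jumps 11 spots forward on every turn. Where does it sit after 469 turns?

1

469·11 = 5159.
Dividing 5159 by 38 gives quotient 135 and remainder 29.
(10 + 29) mod 38 = 1.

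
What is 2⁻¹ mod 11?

11 = 5·2 + 1
2 = 2·1 + 0
Back-substituting gives 2·6 ≡ 1 (mod 11).

6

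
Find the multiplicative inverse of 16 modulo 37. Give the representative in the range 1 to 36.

7

16·7 = 112 = 3·37 + 1, so 16⁻¹ ≡ 7 (mod 37).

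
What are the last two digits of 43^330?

49

By repeated squaring mod 100: 43^1≡43, 43^2≡49, 43^4≡1, 43^8≡1, 43^16≡1, 43^32≡1, 43^64≡1, 43^128≡1, 43^256≡1.
Since 330 = 2 + 8 + 64 + 256 in binary, 43^330 ≡ 49·1·1·1 ≡ 49 (mod 100).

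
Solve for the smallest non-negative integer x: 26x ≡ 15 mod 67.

The inverse of 26 mod 67 is 49 (since 26·49 = 1274 ≡ 1).
Multiplying both sides by 49: x ≡ 49·15 = 735 ≡ 65 (mod 67).

65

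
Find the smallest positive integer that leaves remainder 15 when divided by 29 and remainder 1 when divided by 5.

x ≡ 1 (mod 5) gives x ∈ {1, 6, 11, 16, 21, 26, 31, 36, …}.
The first of these with x mod 29 = 15 is 131.

131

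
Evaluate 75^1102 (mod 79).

9

Successive squares of 75 mod 79: 75^1≡75, 75^2≡16, 75^4≡19, 75^8≡45, 75^16≡50, 75^32≡51, 75^64≡73, 75^128≡36, 75^256≡32, 75^512≡76, 75^1024≡9.
1102 = 2 + 4 + 8 + 64 + 1024, so 75^1102 ≡ 16·19·45·73·9 ≡ 9 (mod 79).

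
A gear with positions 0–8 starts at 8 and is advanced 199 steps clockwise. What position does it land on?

199 − 22·9 = 1, so 199 ≡ 1 (mod 9).
(8 + 1) mod 9 = 0.

0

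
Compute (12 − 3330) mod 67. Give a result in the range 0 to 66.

32

3330 = 49·67 + 47, so 3330 mod 67 = 47.
(12 − 47) mod 67 = 32.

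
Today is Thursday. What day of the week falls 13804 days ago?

Thursday

13804 − 1972·7 = 0, so 13804 ≡ 0 (mod 7).
Thursday − 0 days → Thursday.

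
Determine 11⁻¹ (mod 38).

11·7 = 77 = 2·38 + 1, so 11⁻¹ ≡ 7 (mod 38).

7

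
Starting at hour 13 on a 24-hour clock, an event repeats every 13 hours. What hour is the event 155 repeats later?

155·13 = 2015.
2015 mod 24 = 23 (since 83·24 = 1992).
(13 + 23) mod 24 = 12.

12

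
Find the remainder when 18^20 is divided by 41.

1

By repeated squaring mod 41: 18^1≡18, 18^2≡37, 18^4≡16, 18^8≡10, 18^16≡18.
20 = 4 + 16, so 18^20 ≡ 16·18 ≡ 1 (mod 41).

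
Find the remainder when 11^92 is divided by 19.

7

By repeated squaring mod 19: 11^1≡11, 11^2≡7, 11^4≡11, 11^8≡7, 11^16≡11, 11^32≡7, 11^64≡11.
92 = 4 + 8 + 16 + 64, so 11^92 ≡ 11·7·11·11 ≡ 7 (mod 19).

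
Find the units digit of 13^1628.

The units digit of 13^n cycles with period 4: 3, 9, 7, 1, …
1628 leaves remainder 0 on division by 4, so 13^1628 ends in 1.

1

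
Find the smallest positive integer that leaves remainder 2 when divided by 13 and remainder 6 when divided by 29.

93

x ≡ 2 (mod 13) gives x ∈ {2, 15, 28, 41, 54, 67, 80, 93}.
The first of these with x mod 29 = 6 is 93.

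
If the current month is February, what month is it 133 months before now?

January

133 − 11·12 = 1, so 133 ≡ 1 (mod 12).
February − 1 month → January.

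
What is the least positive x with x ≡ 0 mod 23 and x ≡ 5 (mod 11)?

115

x ≡ 5 (mod 11) gives x ∈ {5, 16, 27, 38, 49, 60, 71, 82, …}.
The first of these with x mod 23 = 0 is 115.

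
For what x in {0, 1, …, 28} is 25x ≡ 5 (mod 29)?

6

The inverse of 25 mod 29 is 7 (since 25·7 = 175 ≡ 1).
Multiplying both sides by 7: x ≡ 7·5 = 35 ≡ 6 (mod 29).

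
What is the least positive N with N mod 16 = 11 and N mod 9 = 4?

Since 9·9 ≡ 1 (mod 16), take x = 4 + 9·((11−4)·9 mod 16) = 4 + 9·15 = 139.
Check: 139 mod 16 = 11, 139 mod 9 = 4.

139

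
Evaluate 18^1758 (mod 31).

4

By repeated squaring mod 31: 18^1≡18, 18^2≡14, 18^4≡10, 18^8≡7, 18^16≡18, 18^32≡14, 18^64≡10, 18^128≡7, 18^256≡18, 18^512≡14, 18^1024≡10.
Since 1758 = 2 + 4 + 8 + 16 + 64 + 128 + 512 + 1024 in binary, 18^1758 ≡ 14·10·7·18·10·7·14·10 ≡ 4 (mod 31).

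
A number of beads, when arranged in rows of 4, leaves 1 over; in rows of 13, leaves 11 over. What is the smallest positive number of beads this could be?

x ≡ 1 (mod 4) gives x ∈ {1, 5, 9, 13, 17, 21, 25, 29, …}.
The first of these with x mod 13 = 11 is 37.

37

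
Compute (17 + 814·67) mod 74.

17

814·67 = 54538.
54538 = 737·74 + 0, so 54538 mod 74 = 0.
(17 + 0) mod 74 = 17.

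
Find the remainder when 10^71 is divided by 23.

Successive squares of 10 mod 23: 10^1≡10, 10^2≡8, 10^4≡18, 10^8≡2, 10^16≡4, 10^32≡16, 10^64≡3.
Since 71 = 1 + 2 + 4 + 64 in binary, 10^71 ≡ 10·8·18·3 ≡ 19 (mod 23).

19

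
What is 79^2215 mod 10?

9

Last digits of 9^n: 9, 1 (period 2).
2215 mod 2 = 1, so the last digit matches 9^1 = 9.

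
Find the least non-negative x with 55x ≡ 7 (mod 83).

55⁻¹ ≡ 80 (mod 83) because 55·80 = 4400 = 53·83 + 1.
Multiplying both sides by 80: x ≡ 80·7 = 560 ≡ 62 (mod 83).
Check: 55·62 = 3410 = 41·83 + 7.

62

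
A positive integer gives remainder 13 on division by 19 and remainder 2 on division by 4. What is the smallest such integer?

x ≡ 2 (mod 4) gives x ∈ {2, 6, 10, 14, 18, 22, 26, 30, …}.
The first of these with x mod 19 = 13 is 70.

70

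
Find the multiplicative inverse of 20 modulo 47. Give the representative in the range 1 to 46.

47 = 2·20 + 7
20 = 2·7 + 6
7 = 1·6 + 1
6 = 6·1 + 0
Back-substituting gives 20·40 ≡ 1 (mod 47).

40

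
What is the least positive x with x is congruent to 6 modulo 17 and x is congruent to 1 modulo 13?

Since 13·4 ≡ 1 (mod 17), take x = 1 + 13·((6−1)·4 mod 17) = 1 + 13·3 = 40.
Check: 40 mod 17 = 6, 40 mod 13 = 1.

40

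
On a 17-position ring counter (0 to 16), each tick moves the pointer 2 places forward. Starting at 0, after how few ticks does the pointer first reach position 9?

2⁻¹ ≡ 9 (mod 17) because 2·9 = 18 = 1·17 + 1.
Multiplying both sides by 9: x ≡ 9·9 = 81 ≡ 13 (mod 17).

13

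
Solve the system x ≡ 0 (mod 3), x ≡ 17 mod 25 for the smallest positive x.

42

x ≡ 0 (mod 3) gives x ∈ {0, 3, 6, 9, 12, 15, 18, 21, …}.
The first of these with x mod 25 = 17 is 42.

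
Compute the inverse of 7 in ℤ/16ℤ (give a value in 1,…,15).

7·7 = 49 = 3·16 + 1, so 7⁻¹ ≡ 7 (mod 16).

7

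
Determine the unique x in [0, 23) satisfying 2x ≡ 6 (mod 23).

2⁻¹ ≡ 12 (mod 23) because 2·12 = 24 = 1·23 + 1.
So x ≡ 12·6 = 72 ≡ 3 (mod 23).
Check: 2·3 = 6 = 0·23 + 6.

3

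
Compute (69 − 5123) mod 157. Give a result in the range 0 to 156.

5123 − 32·157 = 99, so 5123 ≡ 99 (mod 157).
(69 − 99) mod 157 = 127.

127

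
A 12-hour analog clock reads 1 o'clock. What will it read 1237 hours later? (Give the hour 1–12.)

2

1237 − 103·12 = 1, so 1237 ≡ 1 (mod 12).
1 + 1 → 2 on a 12-hour dial.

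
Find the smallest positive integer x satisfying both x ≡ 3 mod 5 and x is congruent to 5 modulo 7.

x ≡ 3 (mod 5) gives x ∈ {3, 8, 13, 18, 23, 28, 33}.
The first of these with x mod 7 = 5 is 33.

33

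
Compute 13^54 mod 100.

89

By repeated squaring mod 100: 13^1≡13, 13^2≡69, 13^4≡61, 13^8≡21, 13^16≡41, 13^32≡81.
54 = 2 + 4 + 16 + 32, so 13^54 ≡ 69·61·41·81 ≡ 89 (mod 100).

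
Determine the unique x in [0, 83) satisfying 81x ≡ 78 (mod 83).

The inverse of 81 mod 83 is 41 (since 81·41 = 3321 ≡ 1).
So x ≡ 41·78 = 3198 ≡ 44 (mod 83).

44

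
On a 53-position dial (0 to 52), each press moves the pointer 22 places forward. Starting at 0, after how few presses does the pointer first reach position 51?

The inverse of 22 mod 53 is 41 (since 22·41 = 902 ≡ 1).
So x ≡ 41·51 = 2091 ≡ 24 (mod 53).

24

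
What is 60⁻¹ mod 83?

60·18 = 1080 = 13·83 + 1, so 60⁻¹ ≡ 18 (mod 83).

18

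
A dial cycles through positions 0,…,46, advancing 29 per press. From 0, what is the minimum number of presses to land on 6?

31

The inverse of 29 mod 47 is 13 (since 29·13 = 377 ≡ 1).
So x ≡ 13·6 = 78 ≡ 31 (mod 47).
Check: 29·31 = 899 = 19·47 + 6.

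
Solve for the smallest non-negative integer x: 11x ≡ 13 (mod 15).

8

The inverse of 11 mod 15 is 11 (since 11·11 = 121 ≡ 1).
Multiplying both sides by 11: x ≡ 11·13 = 143 ≡ 8 (mod 15).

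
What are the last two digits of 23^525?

By repeated squaring mod 100: 23^1≡23, 23^2≡29, 23^4≡41, 23^8≡81, 23^16≡61, 23^32≡21, 23^64≡41, 23^128≡81, 23^256≡61, 23^512≡21.
525 = 1 + 4 + 8 + 512, so 23^525 ≡ 23·41·81·21 ≡ 43 (mod 100).

43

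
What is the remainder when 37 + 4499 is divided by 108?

0

4499 mod 108 = 71 (since 41·108 = 4428).
(37 + 71) mod 108 = 0.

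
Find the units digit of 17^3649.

Last digits of 7^n: 7, 9, 3, 1 (period 4).
3649 leaves remainder 1 on division by 4, so 17^3649 ends in 7.

7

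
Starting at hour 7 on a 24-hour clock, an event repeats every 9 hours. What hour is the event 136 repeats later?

136·9 = 1224.
1224 mod 24 = 0 (since 51·24 = 1224).
(7 + 0) mod 24 = 7.

7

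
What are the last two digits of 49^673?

49

Successive squares of 49 mod 100: 49^1≡49, 49^2≡1, 49^4≡1, 49^8≡1, 49^16≡1, 49^32≡1, 49^64≡1, 49^128≡1, 49^256≡1, 49^512≡1.
673 = 1 + 32 + 128 + 512, so 49^673 ≡ 49·1·1·1 ≡ 49 (mod 100).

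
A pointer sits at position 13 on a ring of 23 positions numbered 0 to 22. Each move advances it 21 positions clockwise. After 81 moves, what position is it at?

81·21 = 1701.
1701 − 73·23 = 22, so 1701 ≡ 22 (mod 23).
(13 + 22) mod 23 = 12.

12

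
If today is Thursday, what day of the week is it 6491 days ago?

Tuesday

6491 = 927·7 + 2, so 6491 mod 7 = 2.
Thursday − 2 days → Tuesday.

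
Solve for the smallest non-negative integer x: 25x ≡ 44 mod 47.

The inverse of 25 mod 47 is 32 (since 25·32 = 800 ≡ 1).
Multiplying both sides by 32: x ≡ 32·44 = 1408 ≡ 45 (mod 47).

45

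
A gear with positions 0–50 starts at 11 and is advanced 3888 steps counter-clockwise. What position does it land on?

Dividing 3888 by 51 gives quotient 76 and remainder 12.
(11 − 12) mod 51 = 50.

50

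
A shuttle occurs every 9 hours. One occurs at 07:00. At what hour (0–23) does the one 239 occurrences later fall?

239·9 = 2151.
2151 − 89·24 = 15, so 2151 ≡ 15 (mod 24).
(7 + 15) mod 24 = 22.

22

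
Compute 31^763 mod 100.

Square-and-reduce mod 100: 31^1≡31, 31^2≡61, 31^4≡21, 31^8≡41, 31^16≡81, 31^32≡61, 31^64≡21, 31^128≡41, 31^256≡81, 31^512≡61.
763 = 1 + 2 + 8 + 16 + 32 + 64 + 128 + 512, so 31^763 ≡ 31·61·41·81·61·21·41·61 ≡ 91 (mod 100).

91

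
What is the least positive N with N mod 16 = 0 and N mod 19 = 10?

48

Since 19·11 ≡ 1 (mod 16), take x = 10 + 19·((0−10)·11 mod 16) = 10 + 19·2 = 48.
Check: 48 mod 16 = 0, 48 mod 19 = 10.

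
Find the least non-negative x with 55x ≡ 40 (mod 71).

55⁻¹ ≡ 31 (mod 71) because 55·31 = 1705 = 24·71 + 1.
Multiplying both sides by 31: x ≡ 31·40 = 1240 ≡ 33 (mod 71).

33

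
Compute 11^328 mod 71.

By repeated squaring mod 71: 11^1≡11, 11^2≡50, 11^4≡15, 11^8≡12, 11^16≡2, 11^32≡4, 11^64≡16, 11^128≡43, 11^256≡3.
328 = 8 + 64 + 256, so 11^328 ≡ 12·16·3 ≡ 8 (mod 71).

8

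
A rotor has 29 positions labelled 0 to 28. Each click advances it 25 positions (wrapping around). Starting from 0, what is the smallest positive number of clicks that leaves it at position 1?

7

25·7 = 175 = 6·29 + 1, so 25⁻¹ ≡ 7 (mod 29).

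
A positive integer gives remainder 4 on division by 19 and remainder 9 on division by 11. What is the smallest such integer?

42

x ≡ 9 (mod 11) gives x ∈ {9, 20, 31, 42}.
The first of these with x mod 19 = 4 is 42.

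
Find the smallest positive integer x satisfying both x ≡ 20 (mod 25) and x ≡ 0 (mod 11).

Since 11·16 ≡ 1 (mod 25), take x = 0 + 11·((20−0)·16 mod 25) = 0 + 11·20 = 220.
Check: 220 mod 25 = 20, 220 mod 11 = 0.

220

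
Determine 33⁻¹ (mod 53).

53 = 1·33 + 20
33 = 1·20 + 13
20 = 1·13 + 7
13 = 1·7 + 6
7 = 1·6 + 1
6 = 6·1 + 0
Back-substituting gives 33·45 ≡ 1 (mod 53).

45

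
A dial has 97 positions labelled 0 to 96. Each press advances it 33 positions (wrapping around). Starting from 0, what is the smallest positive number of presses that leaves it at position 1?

50

33·50 = 1650 = 17·97 + 1, so 33⁻¹ ≡ 50 (mod 97).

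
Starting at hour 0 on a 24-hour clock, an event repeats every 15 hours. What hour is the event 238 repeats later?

238·15 = 3570.
3570 = 148·24 + 18, so 3570 mod 24 = 18.
(0 + 18) mod 24 = 18.

18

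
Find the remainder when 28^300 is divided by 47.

28

Successive squares of 28 mod 47: 28^1≡28, 28^2≡32, 28^4≡37, 28^8≡6, 28^16≡36, 28^32≡27, 28^64≡24, 28^128≡12, 28^256≡3.
Since 300 = 4 + 8 + 32 + 256 in binary, 28^300 ≡ 37·6·27·3 ≡ 28 (mod 47).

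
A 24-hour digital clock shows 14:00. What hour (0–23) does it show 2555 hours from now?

Dividing 2555 by 24 gives quotient 106 and remainder 11.
(14 + 11) mod 24 = 1.

1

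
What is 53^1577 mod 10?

Last digits of 3^n: 3, 9, 7, 1 (period 4).
1577 leaves remainder 1 on division by 4, so 53^1577 ends in 3.

3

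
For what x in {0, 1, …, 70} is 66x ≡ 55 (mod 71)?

The inverse of 66 mod 71 is 14 (since 66·14 = 924 ≡ 1).
Multiplying both sides by 14: x ≡ 14·55 = 770 ≡ 60 (mod 71).

60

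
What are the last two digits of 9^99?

Square-and-reduce mod 100: 9^1≡9, 9^2≡81, 9^4≡61, 9^8≡21, 9^16≡41, 9^32≡81, 9^64≡61.
Since 99 = 1 + 2 + 32 + 64 in binary, 9^99 ≡ 9·81·81·61 ≡ 89 (mod 100).

89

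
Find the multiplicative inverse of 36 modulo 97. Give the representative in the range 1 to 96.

62

36·62 = 2232 = 23·97 + 1, so 36⁻¹ ≡ 62 (mod 97).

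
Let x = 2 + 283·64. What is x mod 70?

283·64 = 18112.
18112 mod 70 = 52 (since 258·70 = 18060).
(2 + 52) mod 70 = 54.

54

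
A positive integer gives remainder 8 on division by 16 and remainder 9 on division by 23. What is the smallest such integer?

x ≡ 8 (mod 16) gives x ∈ {8, 24, 40, 56, 72, 88, 104, 120, …}.
The first of these with x mod 23 = 9 is 216.

216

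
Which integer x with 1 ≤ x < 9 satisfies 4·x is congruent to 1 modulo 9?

7

4·7 = 28 = 3·9 + 1, so 4⁻¹ ≡ 7 (mod 9).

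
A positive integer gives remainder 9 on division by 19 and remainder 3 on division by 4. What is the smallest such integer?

x ≡ 3 (mod 4) gives x ∈ {3, 7, 11, 15, 19, 23, 27, 31, …}.
The first of these with x mod 19 = 9 is 47.

47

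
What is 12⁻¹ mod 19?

8

19 = 1·12 + 7
12 = 1·7 + 5
7 = 1·5 + 2
5 = 2·2 + 1
2 = 2·1 + 0
Back-substituting gives 12·8 ≡ 1 (mod 19).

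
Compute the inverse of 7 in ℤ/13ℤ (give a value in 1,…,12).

13 = 1·7 + 6
7 = 1·6 + 1
6 = 6·1 + 0
Back-substituting gives 7·2 ≡ 1 (mod 13).

2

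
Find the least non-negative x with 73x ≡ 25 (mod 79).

73⁻¹ ≡ 13 (mod 79) because 73·13 = 949 = 12·79 + 1.
Multiplying both sides by 13: x ≡ 13·25 = 325 ≡ 9 (mod 79).

9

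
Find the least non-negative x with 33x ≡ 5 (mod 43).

21

The inverse of 33 mod 43 is 30 (since 33·30 = 990 ≡ 1).
Multiplying both sides by 30: x ≡ 30·5 = 150 ≡ 21 (mod 43).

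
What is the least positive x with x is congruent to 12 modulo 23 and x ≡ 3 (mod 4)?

x ≡ 3 (mod 4) gives x ∈ {3, 7, 11, 15, 19, 23, 27, 31, …}.
The first of these with x mod 23 = 12 is 35.

35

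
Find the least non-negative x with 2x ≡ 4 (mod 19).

2

2⁻¹ ≡ 10 (mod 19) because 2·10 = 20 = 1·19 + 1.
So x ≡ 10·4 = 40 ≡ 2 (mod 19).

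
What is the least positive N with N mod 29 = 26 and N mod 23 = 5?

Since 23·24 ≡ 1 (mod 29), take x = 5 + 23·((26−5)·24 mod 29) = 5 + 23·11 = 258.
Check: 258 mod 29 = 26, 258 mod 23 = 5.

258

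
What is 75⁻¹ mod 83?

75·31 = 2325 = 28·83 + 1, so 75⁻¹ ≡ 31 (mod 83).

31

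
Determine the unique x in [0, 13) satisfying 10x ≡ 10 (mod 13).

1

The inverse of 10 mod 13 is 4 (since 10·4 = 40 ≡ 1).
Multiplying both sides by 4: x ≡ 4·10 = 40 ≡ 1 (mod 13).
Check: 10·1 = 10 = 0·13 + 10.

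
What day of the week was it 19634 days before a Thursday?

Dividing 19634 by 7 gives quotient 2804 and remainder 6.
Thursday − 6 days → Friday.

Friday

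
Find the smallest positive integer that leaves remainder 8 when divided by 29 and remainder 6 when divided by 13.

x ≡ 6 (mod 13) gives x ∈ {6, 19, 32, 45, 58, 71, 84, 97, …}.
The first of these with x mod 29 = 8 is 240.

240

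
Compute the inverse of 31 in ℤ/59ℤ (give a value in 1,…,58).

59 = 1·31 + 28
31 = 1·28 + 3
28 = 9·3 + 1
3 = 3·1 + 0
Back-substituting gives 31·40 ≡ 1 (mod 59).

40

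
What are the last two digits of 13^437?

By repeated squaring mod 100: 13^1≡13, 13^2≡69, 13^4≡61, 13^8≡21, 13^16≡41, 13^32≡81, 13^64≡61, 13^128≡21, 13^256≡41.
Since 437 = 1 + 4 + 16 + 32 + 128 + 256 in binary, 13^437 ≡ 13·61·41·81·21·41 ≡ 33 (mod 100).

33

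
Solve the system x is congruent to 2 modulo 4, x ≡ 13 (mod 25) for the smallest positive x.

38

x ≡ 2 (mod 4) gives x ∈ {2, 6, 10, 14, 18, 22, 26, 30, …}.
The first of these with x mod 25 = 13 is 38.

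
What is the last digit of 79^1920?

Last digits of 9^n: 9, 1 (period 2).
1920 mod 2 = 0, so the last digit matches 9^2 = 1.

1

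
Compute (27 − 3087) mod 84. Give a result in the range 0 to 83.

Dividing 3087 by 84 gives quotient 36 and remainder 63.
(27 − 63) mod 84 = 48.

48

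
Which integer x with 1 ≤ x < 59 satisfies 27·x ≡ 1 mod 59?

59 = 2·27 + 5
27 = 5·5 + 2
5 = 2·2 + 1
2 = 2·1 + 0
Back-substituting gives 27·35 ≡ 1 (mod 59).

35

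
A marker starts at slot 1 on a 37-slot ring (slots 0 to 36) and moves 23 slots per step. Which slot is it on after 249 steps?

30

249·23 = 5727.
5727 − 154·37 = 29, so 5727 ≡ 29 (mod 37).
(1 + 29) mod 37 = 30.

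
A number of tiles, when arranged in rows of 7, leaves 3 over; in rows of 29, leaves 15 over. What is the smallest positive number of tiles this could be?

73

x ≡ 3 (mod 7) gives x ∈ {3, 10, 17, 24, 31, 38, 45, 52, …}.
The first of these with x mod 29 = 15 is 73.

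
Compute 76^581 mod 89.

31

By repeated squaring mod 89: 76^1≡76, 76^2≡80, 76^4≡81, 76^8≡64, 76^16≡2, 76^32≡4, 76^64≡16, 76^128≡78, 76^256≡32, 76^512≡45.
581 = 1 + 4 + 64 + 512, so 76^581 ≡ 76·81·16·45 ≡ 31 (mod 89).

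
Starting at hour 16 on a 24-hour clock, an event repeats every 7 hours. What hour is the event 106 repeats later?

14

106·7 = 742.
742 − 30·24 = 22, so 742 ≡ 22 (mod 24).
(16 + 22) mod 24 = 14.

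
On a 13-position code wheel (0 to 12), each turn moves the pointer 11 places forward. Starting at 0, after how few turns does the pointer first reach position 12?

The inverse of 11 mod 13 is 6 (since 11·6 = 66 ≡ 1).
So x ≡ 6·12 = 72 ≡ 7 (mod 13).

7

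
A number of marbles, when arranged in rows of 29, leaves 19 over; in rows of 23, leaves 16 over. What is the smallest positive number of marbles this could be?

x ≡ 16 (mod 23) gives x ∈ {16, 39, 62, 85, 108, 131, 154, 177, …}.
The first of these with x mod 29 = 19 is 338.

338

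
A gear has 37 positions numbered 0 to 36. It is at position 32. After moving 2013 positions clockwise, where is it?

10

2013 − 54·37 = 15, so 2013 ≡ 15 (mod 37).
(32 + 15) mod 37 = 10.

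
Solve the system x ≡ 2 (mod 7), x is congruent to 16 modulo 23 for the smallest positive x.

16

x ≡ 2 (mod 7) gives x ∈ {2, 9, 16}.
The first of these with x mod 23 = 16 is 16.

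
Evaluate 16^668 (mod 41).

By repeated squaring mod 41: 16^1≡16, 16^2≡10, 16^4≡18, 16^8≡37, 16^16≡16, 16^32≡10, 16^64≡18, 16^128≡37, 16^256≡16, 16^512≡10.
668 = 4 + 8 + 16 + 128 + 512, so 16^668 ≡ 18·37·16·37·10 ≡ 37 (mod 41).

37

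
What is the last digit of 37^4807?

3

The units digit of 37^n cycles with period 4: 7, 9, 3, 1, …
4807 leaves remainder 3 on division by 4, so 37^4807 ends in 3.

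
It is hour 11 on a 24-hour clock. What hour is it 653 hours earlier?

6

653 = 27·24 + 5, so 653 mod 24 = 5.
(11 − 5) mod 24 = 6.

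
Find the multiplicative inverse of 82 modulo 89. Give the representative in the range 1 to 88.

82·38 = 3116 = 35·89 + 1, so 82⁻¹ ≡ 38 (mod 89).

38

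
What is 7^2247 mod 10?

3

Powers of 7 mod 10 repeat with period 4: 7, 9, 3, 1.
2247 leaves remainder 3 on division by 4, so 7^2247 ends in 3.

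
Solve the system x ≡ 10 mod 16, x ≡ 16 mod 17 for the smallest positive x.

x ≡ 10 (mod 16) gives x ∈ {10, 26, 42, 58, 74, 90, 106, 122, …}.
The first of these with x mod 17 = 16 is 186.

186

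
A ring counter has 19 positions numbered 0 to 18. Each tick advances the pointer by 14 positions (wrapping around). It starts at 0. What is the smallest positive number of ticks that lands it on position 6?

14

The inverse of 14 mod 19 is 15 (since 14·15 = 210 ≡ 1).
So x ≡ 15·6 = 90 ≡ 14 (mod 19).
Check: 14·14 = 196 = 10·19 + 6.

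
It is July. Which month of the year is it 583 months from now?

583 mod 12 = 7 (since 48·12 = 576).
July + 7 months → February.

February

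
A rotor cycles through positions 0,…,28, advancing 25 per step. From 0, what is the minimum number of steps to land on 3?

25⁻¹ ≡ 7 (mod 29) because 25·7 = 175 = 6·29 + 1.
So x ≡ 7·3 = 21 ≡ 21 (mod 29).
Check: 25·21 = 525 = 18·29 + 3.

21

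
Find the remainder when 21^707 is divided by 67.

By repeated squaring mod 67: 21^1≡21, 21^2≡39, 21^4≡47, 21^8≡65, 21^16≡4, 21^32≡16, 21^64≡55, 21^128≡10, 21^256≡33, 21^512≡17.
Since 707 = 1 + 2 + 64 + 128 + 512 in binary, 21^707 ≡ 21·39·55·10·17 ≡ 19 (mod 67).

19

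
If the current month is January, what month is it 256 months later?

May

Dividing 256 by 12 gives quotient 21 and remainder 4.
January + 4 months → May.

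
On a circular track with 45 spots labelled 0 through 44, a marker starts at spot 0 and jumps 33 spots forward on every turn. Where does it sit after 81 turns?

81·33 = 2673.
2673 = 59·45 + 18, so 2673 mod 45 = 18.
(0 + 18) mod 45 = 18.

18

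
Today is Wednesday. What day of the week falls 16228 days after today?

16228 = 2318·7 + 2, so 16228 mod 7 = 2.
Wednesday + 2 days → Friday.

Friday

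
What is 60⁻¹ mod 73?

73 = 1·60 + 13
60 = 4·13 + 8
13 = 1·8 + 5
8 = 1·5 + 3
5 = 1·3 + 2
3 = 1·2 + 1
2 = 2·1 + 0
Back-substituting gives 60·28 ≡ 1 (mod 73).

28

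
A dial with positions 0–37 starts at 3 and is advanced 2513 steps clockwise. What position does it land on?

8

2513 = 66·38 + 5, so 2513 mod 38 = 5.
(3 + 5) mod 38 = 8.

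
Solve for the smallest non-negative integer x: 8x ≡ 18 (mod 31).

10

8⁻¹ ≡ 4 (mod 31) because 8·4 = 32 = 1·31 + 1.
So x ≡ 4·18 = 72 ≡ 10 (mod 31).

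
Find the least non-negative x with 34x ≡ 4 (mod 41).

The inverse of 34 mod 41 is 35 (since 34·35 = 1190 ≡ 1).
Multiplying both sides by 35: x ≡ 35·4 = 140 ≡ 17 (mod 41).

17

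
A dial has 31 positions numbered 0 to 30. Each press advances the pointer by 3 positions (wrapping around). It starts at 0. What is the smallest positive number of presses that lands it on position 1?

21

3⁻¹ ≡ 21 (mod 31) because 3·21 = 63 = 2·31 + 1.
Multiplying both sides by 21: x ≡ 21·1 = 21 ≡ 21 (mod 31).
Check: 3·21 = 63 = 2·31 + 1.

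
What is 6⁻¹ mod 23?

23 = 3·6 + 5
6 = 1·5 + 1
5 = 5·1 + 0
Back-substituting gives 6·4 ≡ 1 (mod 23).

4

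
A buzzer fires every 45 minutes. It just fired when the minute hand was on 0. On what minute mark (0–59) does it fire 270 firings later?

270·45 = 12150.
Dividing 12150 by 60 gives quotient 202 and remainder 30.
(0 + 30) mod 60 = 30.

30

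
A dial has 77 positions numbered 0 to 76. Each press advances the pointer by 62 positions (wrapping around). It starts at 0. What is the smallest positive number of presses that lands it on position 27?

62⁻¹ ≡ 41 (mod 77) because 62·41 = 2542 = 33·77 + 1.
Multiplying both sides by 41: x ≡ 41·27 = 1107 ≡ 29 (mod 77).

29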